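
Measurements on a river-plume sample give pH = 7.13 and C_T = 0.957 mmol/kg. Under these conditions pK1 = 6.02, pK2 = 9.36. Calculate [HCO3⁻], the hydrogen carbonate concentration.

[HCO3⁻] = 0.883 mmol/kg

α₁ = 1 / (1 + [H⁺]/K1 + K2/[H⁺]) = 1 / (1 + 10^-1.11 + 10^-2.23)
   = 1 / (1 + 0.077625 + 0.0058884) = 1/1.0835 = 0.9229
[HCO3⁻] = α₁ × DIC = 0.9229 × 0.957 = 0.883 mmol/kg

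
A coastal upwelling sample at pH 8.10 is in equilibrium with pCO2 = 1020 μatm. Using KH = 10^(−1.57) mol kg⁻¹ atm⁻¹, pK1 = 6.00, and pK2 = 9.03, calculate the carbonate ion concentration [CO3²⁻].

[CO3²⁻] = 0.406 mmol/kg

[CO2*] = KH · pCO2 = 10^(−1.57) × 1020×10^-6 = 2.745×10^-5 mol/kg
α₀ = 1/(1 + K1/[H⁺] + K1K2/[H⁺]²) = 1/(1 + 10^+2.10 + 10^+1.17) = 0.007058
DIC = [CO2*]/α₀ = 2.745×10^-5 / 0.007058 = 3.890 mmol/kg
[CO3²⁻] = α₂·DIC; α₂ = 0.1044, so [CO3²⁻] = 0.1044 × 3.890 = 0.406 mmol/kg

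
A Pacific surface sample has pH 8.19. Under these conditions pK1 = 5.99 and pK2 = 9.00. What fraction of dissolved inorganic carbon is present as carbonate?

α₂ = 1 / (1 + [H⁺]/K2 + [H⁺]²/(K1K2)) = 1 / (1 + 10^+0.81 + 10^-1.39)
   = 1 / (1 + 6.4565 + 0.040738) = 1/7.4973 = 0.1334

α₂ = 0.133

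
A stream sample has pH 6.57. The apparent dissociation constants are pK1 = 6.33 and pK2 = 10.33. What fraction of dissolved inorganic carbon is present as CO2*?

α₀ = 0.365

α₀ = 1 / (1 + K1/[H⁺] + K1K2/[H⁺]²) = 1 / (1 + 10^+0.24 + 10^-3.52)
   = 1 / (1 + 1.7378 + 0.00030200) = 1/2.7381 = 0.3652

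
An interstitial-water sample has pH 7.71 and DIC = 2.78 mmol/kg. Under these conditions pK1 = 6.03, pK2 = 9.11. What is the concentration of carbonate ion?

α₂ = 1 / (1 + [H⁺]/K2 + [H⁺]²/(K1K2)) = 1 / (1 + 10^+1.40 + 10^-0.28)
   = 1 / (1 + 25.119 + 0.52481) = 1/26.644 = 0.03753
[CO3²⁻] = α₂ × DIC = 0.03753 × 2.78 = 0.104 mmol/kg

[CO3²⁻] = 0.104 mmol/kg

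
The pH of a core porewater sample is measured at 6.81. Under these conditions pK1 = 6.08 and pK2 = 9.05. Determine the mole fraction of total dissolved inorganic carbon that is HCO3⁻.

α₁ = 0.839

α₁ = 1 / (1 + [H⁺]/K1 + K2/[H⁺]) = 1 / (1 + 10^-0.73 + 10^-2.24)
   = 1 / (1 + 0.18621 + 0.0057544) = 1/1.1920 = 0.8390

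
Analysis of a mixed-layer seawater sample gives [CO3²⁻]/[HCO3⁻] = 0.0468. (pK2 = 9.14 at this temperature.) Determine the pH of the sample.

pH = 7.81

From K2 = [H⁺][CO3²⁻]/[HCO3⁻]:  pH = pK2 + log₁₀([CO3²⁻]/[HCO3⁻])
log₁₀(0.0468) = -1.330
pH = 9.14 + (-1.330) = 7.81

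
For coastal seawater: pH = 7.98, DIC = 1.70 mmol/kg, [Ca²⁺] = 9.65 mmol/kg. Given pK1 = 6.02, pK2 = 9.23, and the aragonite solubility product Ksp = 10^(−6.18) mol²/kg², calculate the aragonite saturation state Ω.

Ω = 1.31

α₂ = 1 / (1 + [H⁺]/K2 + [H⁺]²/(K1K2)) = 1 / (1 + 10^+1.25 + 10^-0.71)
   = 1 / (1 + 17.783 + 0.19498) = 1/18.978 = 0.05269
[CO3²⁻] = α₂ × DIC = 0.05269 × 1.70 = 0.08958 mmol/kg
Ksp = 10^(−6.18) = 6.607×10^-7
Ω = [Ca²⁺][CO3²⁻]/Ksp = (9.65×10^-3)(8.958×10^-5) / 6.607×10^-7 = 1.31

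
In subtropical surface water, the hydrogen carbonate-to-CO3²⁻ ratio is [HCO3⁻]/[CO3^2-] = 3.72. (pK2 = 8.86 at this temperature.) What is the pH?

pH = 8.29

From K2 = [H⁺][CO3^2-]/[HCO3⁻]:  pH = pK2 − log₁₀([HCO3⁻]/[CO3^2-])
log₁₀(3.72) = +0.571
pH = 8.86 − (+0.571) = 8.29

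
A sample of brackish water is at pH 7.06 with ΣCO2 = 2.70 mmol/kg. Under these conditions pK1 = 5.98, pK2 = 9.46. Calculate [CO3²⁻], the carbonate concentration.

[CO3²⁻] = 9.89 μmol/kg

α₂ = 1 / (1 + [H⁺]/K2 + [H⁺]²/(K1K2)) = 1 / (1 + 10^+2.40 + 10^+1.32)
   = 1 / (1 + 251.19 + 20.893) = 1/273.08 = 0.003662
[CO3²⁻] = α₂ × DIC = 0.003662 × 2.70 = 0.00989 mmol/kg = 9.89 μmol/kg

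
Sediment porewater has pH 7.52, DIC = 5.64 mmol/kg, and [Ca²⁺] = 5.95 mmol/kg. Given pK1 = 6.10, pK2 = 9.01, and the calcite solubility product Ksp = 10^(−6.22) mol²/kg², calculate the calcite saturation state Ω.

Ω = 1.68

α₂ = 1 / (1 + [H⁺]/K2 + [H⁺]²/(K1K2)) = 1 / (1 + 10^+1.49 + 10^+0.07)
   = 1 / (1 + 30.903 + 1.1749) = 1/33.078 = 0.03023
[CO3²⁻] = α₂ × DIC = 0.03023 × 5.64 = 0.1705 mmol/kg
Ksp = 10^(−6.22) = 6.026×10^-7
Ω = [Ca²⁺][CO3²⁻]/Ksp = (5.95×10^-3)(1.705×10^-4) / 6.026×10^-7 = 1.68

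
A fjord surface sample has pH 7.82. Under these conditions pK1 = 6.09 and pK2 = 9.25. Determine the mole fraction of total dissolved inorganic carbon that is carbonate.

α₂ = 0.0352

α₂ = 1 / (1 + [H⁺]/K2 + [H⁺]²/(K1K2)) = 1 / (1 + 10^+1.43 + 10^-0.30)
   = 1 / (1 + 26.915 + 0.50119) = 1/28.417 = 0.03519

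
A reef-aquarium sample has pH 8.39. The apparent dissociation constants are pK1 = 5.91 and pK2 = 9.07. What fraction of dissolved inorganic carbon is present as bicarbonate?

α₁ = 0.825

α₁ = 1 / (1 + [H⁺]/K1 + K2/[H⁺]) = 1 / (1 + 10^-2.48 + 10^-0.68)
   = 1 / (1 + 0.0033113 + 0.20893) = 1/1.2122 = 0.8249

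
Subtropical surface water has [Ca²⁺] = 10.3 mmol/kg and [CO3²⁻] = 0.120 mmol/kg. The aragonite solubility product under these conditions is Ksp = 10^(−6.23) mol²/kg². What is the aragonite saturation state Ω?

Ω = 2.10

Ksp = 10^(−6.23) = 5.888×10^-7
Ω = [Ca²⁺][CO3²⁻]/Ksp = (10.3×10^-3)(0.120×10^-3) / 5.888×10^-7 = 2.10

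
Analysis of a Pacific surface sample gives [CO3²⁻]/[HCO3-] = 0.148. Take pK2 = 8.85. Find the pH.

From K2 = [H⁺][CO3²⁻]/[HCO3-]:  pH = pK2 + log₁₀([CO3²⁻]/[HCO3-])
log₁₀(0.148) = -0.830
pH = 8.85 + (-0.830) = 8.02

pH = 8.02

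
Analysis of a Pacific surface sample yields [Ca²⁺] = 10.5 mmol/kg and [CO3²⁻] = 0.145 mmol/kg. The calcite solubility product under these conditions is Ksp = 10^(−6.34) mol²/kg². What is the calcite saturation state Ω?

Ksp = 10^(−6.34) = 4.571×10^-7
Ω = [Ca²⁺][CO3²⁻]/Ksp = (10.5×10^-3)(0.145×10^-3) / 4.571×10^-7 = 3.33

Ω = 3.33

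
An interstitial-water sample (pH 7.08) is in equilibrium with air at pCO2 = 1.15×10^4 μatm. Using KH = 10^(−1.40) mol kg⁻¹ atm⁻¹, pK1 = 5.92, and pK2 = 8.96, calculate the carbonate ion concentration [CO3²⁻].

[CO3²⁻] = 0.0872 mmol/kg

[CO2*] = KH · pCO2 = 10^(−1.40) × 1.15×10^4×10^-6 = 4.578×10^-4 mol/kg
α₀ = 1/(1 + K1/[H⁺] + K1K2/[H⁺]²) = 1/(1 + 10^+1.16 + 10^-0.72) = 0.06392
DIC = [CO2*]/α₀ = 4.578×10^-4 / 0.06392 = 7.163 mmol/kg
[CO3²⁻] = α₂·DIC; α₂ = 0.01218, so [CO3²⁻] = 0.01218 × 7.163 = 0.0872 mmol/kg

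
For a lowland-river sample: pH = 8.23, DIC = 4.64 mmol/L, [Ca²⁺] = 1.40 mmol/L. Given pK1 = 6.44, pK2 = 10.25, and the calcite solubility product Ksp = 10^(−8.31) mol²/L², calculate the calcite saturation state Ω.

Ω = 12.3

α₂ = 1 / (1 + [H⁺]/K2 + [H⁺]²/(K1K2)) = 1 / (1 + 10^+2.02 + 10^+0.23)
   = 1 / (1 + 104.71 + 1.6982) = 1/107.41 = 0.009310
[CO3²⁻] = α₂ × DIC = 0.009310 × 4.64 = 0.04320 mmol/L
Ksp = 10^(−8.31) = 4.898×10^-9
Ω = [Ca²⁺][CO3²⁻]/Ksp = (1.40×10^-3)(4.320×10^-5) / 4.898×10^-9 = 12.3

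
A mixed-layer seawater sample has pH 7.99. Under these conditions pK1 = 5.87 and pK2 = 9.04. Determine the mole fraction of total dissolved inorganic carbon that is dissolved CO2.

α₀ = 1 / (1 + K1/[H⁺] + K1K2/[H⁺]²) = 1 / (1 + 10^+2.12 + 10^+1.07)
   = 1 / (1 + 131.83 + 11.749) = 1/144.57 = 0.006917

α₀ = 0.00692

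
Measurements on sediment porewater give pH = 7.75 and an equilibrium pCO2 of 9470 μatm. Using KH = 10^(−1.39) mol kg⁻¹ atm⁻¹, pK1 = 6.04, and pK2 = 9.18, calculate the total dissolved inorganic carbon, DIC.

DIC = 20.9 mmol/kg

[CO2*] = KH · pCO2 = 10^(−1.39) × 9470×10^-6 = 3.858×10^-4 mol/kg
α₀ = 1/(1 + K1/[H⁺] + K1K2/[H⁺]²) = 1/(1 + 10^+1.71 + 10^+0.28) = 0.01845
DIC = [CO2*]/α₀ = 3.858×10^-4 / 0.01845 = 20.9 mmol/kg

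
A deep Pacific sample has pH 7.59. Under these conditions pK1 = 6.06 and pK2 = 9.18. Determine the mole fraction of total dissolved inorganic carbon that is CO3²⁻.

α₂ = 1 / (1 + [H⁺]/K2 + [H⁺]²/(K1K2)) = 1 / (1 + 10^+1.59 + 10^+0.06)
   = 1 / (1 + 38.905 + 1.1482) = 1/41.053 = 0.02436

α₂ = 0.0244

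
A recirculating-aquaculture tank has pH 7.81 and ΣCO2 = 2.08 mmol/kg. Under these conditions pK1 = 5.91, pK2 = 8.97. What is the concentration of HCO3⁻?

α₁ = 1 / (1 + [H⁺]/K1 + K2/[H⁺]) = 1 / (1 + 10^-1.90 + 10^-1.16)
   = 1 / (1 + 0.012589 + 0.069183) = 1/1.0818 = 0.9244
[HCO3⁻] = α₁ × DIC = 0.9244 × 2.08 = 1.92 mmol/kg

[HCO3⁻] = 1.92 mmol/kg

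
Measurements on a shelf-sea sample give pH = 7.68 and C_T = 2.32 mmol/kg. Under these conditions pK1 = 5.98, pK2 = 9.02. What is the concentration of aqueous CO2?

[CO2*] = 0.0434 mmol/kg

α₀ = 1 / (1 + K1/[H⁺] + K1K2/[H⁺]²) = 1 / (1 + 10^+1.70 + 10^+0.36)
   = 1 / (1 + 50.119 + 2.2909) = 1/53.410 = 0.01872
[CO2*] = α₀ × DIC = 0.01872 × 2.32 = 0.0434 mmol/kg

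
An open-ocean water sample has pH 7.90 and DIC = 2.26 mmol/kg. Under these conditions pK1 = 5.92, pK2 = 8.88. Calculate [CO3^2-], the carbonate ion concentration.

[CO3²⁻] = 0.212 mmol/kg

α₂ = 1 / (1 + [H⁺]/K2 + [H⁺]²/(K1K2)) = 1 / (1 + 10^+0.98 + 10^-1.00)
   = 1 / (1 + 9.5499 + 0.10000) = 1/10.650 = 0.09390
[CO3²⁻] = α₂ × DIC = 0.09390 × 2.26 = 0.212 mmol/kg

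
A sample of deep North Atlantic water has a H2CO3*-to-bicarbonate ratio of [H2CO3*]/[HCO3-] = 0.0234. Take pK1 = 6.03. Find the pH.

pH = 7.66

From K1 = [H⁺][HCO3-]/[H2CO3*]:  pH = pK1 − log₁₀([H2CO3*]/[HCO3-])
log₁₀(0.0234) = -1.631
pH = 6.03 − (-1.631) = 7.66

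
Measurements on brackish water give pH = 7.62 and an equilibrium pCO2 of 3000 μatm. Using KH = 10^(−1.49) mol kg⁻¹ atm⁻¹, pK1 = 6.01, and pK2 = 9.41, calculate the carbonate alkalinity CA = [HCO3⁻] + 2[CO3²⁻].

[CO2*] = KH · pCO2 = 10^(−1.49) × 3000×10^-6 = 9.708×10^-5 mol/kg
α₀ = 1/(1 + K1/[H⁺] + K1K2/[H⁺]²) = 1/(1 + 10^+1.61 + 10^-0.18) = 0.02359
DIC = [CO2*]/α₀ = 9.708×10^-5 / 0.02359 = 4.116 mmol/kg
CA = (α₁ + 2α₂)·DIC = (0.9608 + 2×0.01558) × 4.116 = 4.08 mmol/kg

CA = 4.08 mmol/kg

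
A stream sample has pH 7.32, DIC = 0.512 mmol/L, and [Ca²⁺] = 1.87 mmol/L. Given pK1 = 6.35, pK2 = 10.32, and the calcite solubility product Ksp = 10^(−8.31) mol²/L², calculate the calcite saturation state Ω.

Ω = 0.176

α₂ = 1 / (1 + [H⁺]/K2 + [H⁺]²/(K1K2)) = 1 / (1 + 10^+3.00 + 10^+2.03)
   = 1 / (1 + 1000.0 + 107.15) = 1/1108.2 = 0.0009024
[CO3²⁻] = α₂ × DIC = 0.0009024 × 0.512 = 0.0004620 mmol/L = 0.4620 μmol/L
Ksp = 10^(−8.31) = 4.898×10^-9
Ω = [Ca²⁺][CO3²⁻]/Ksp = (1.87×10^-3)(4.620×10^-7) / 4.898×10^-9 = 0.176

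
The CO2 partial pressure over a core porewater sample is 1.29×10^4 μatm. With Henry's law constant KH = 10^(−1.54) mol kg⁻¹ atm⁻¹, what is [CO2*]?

[CO2*] = 372 μmol/kg

KH = 10^(−1.54) = 2.884×10^-2 mol kg⁻¹ atm⁻¹
[CO2*] = KH · pCO2 = 2.884×10^-2 × 1.29×10^4×10^-6 atm = 3.72×10^-4 mol/kg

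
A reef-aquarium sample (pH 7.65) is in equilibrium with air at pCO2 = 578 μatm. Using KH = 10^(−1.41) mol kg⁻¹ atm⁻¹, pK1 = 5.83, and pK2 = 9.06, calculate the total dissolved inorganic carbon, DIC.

[CO2*] = KH · pCO2 = 10^(−1.41) × 578×10^-6 = 2.249×10^-5 mol/kg
α₀ = 1/(1 + K1/[H⁺] + K1K2/[H⁺]²) = 1/(1 + 10^+1.82 + 10^+0.41) = 0.01436
DIC = [CO2*]/α₀ = 2.249×10^-5 / 0.01436 = 1.57 mmol/kg

DIC = 1.57 mmol/kg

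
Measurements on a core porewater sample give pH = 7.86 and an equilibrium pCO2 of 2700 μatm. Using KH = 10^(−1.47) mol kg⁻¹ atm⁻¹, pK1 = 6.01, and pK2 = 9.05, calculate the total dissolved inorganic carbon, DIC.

[CO2*] = KH · pCO2 = 10^(−1.47) × 2700×10^-6 = 9.149×10^-5 mol/kg
α₀ = 1/(1 + K1/[H⁺] + K1K2/[H⁺]²) = 1/(1 + 10^+1.85 + 10^+0.66) = 0.01309
DIC = [CO2*]/α₀ = 9.149×10^-5 / 0.01309 = 6.99 mmol/kg

DIC = 6.99 mmol/kg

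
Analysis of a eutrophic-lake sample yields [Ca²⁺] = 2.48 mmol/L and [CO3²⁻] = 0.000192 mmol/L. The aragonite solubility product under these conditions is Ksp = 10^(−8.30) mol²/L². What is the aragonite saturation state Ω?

Ω = 0.0950

Ksp = 10^(−8.30) = 5.012×10^-9
Ω = [Ca²⁺][CO3²⁻]/Ksp = (2.48×10^-3)(0.000192×10^-3) / 5.012×10^-9 = 0.0950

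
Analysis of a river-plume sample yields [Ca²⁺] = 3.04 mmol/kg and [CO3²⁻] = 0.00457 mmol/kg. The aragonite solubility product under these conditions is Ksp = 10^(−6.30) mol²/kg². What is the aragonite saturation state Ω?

Ksp = 10^(−6.30) = 5.012×10^-7
Ω = [Ca²⁺][CO3²⁻]/Ksp = (3.04×10^-3)(0.00457×10^-3) / 5.012×10^-7 = 0.0277

Ω = 0.0277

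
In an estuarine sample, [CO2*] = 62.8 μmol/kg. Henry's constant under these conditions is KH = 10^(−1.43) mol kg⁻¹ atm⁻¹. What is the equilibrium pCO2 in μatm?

pCO2 = 1690 μatm

KH = 10^(−1.43) = 3.715×10^-2 mol kg⁻¹ atm⁻¹
pCO2 = [CO2*]/KH = 62.8×10^-6 / 3.715×10^-2 = 1.69×10^-3 atm = 1690 μatm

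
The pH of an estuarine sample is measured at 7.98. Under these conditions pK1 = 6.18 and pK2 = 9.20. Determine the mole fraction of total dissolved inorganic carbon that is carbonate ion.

α₂ = 0.0560

α₂ = 1 / (1 + [H⁺]/K2 + [H⁺]²/(K1K2)) = 1 / (1 + 10^+1.22 + 10^-0.58)
   = 1 / (1 + 16.596 + 0.26303) = 1/17.859 = 0.05599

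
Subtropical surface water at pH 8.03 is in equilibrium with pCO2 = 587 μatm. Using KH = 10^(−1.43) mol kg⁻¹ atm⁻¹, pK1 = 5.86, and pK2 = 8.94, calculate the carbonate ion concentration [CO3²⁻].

[CO2*] = KH · pCO2 = 10^(−1.43) × 587×10^-6 = 2.181×10^-5 mol/kg
α₀ = 1/(1 + K1/[H⁺] + K1K2/[H⁺]²) = 1/(1 + 10^+2.17 + 10^+1.26) = 0.005984
DIC = [CO2*]/α₀ = 2.181×10^-5 / 0.005984 = 3.644 mmol/kg
[CO3²⁻] = α₂·DIC; α₂ = 0.1089, so [CO3²⁻] = 0.1089 × 3.644 = 0.397 mmol/kg

[CO3²⁻] = 0.397 mmol/kg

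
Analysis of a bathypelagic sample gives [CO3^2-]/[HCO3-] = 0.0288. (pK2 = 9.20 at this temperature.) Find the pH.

pH = 7.66

From K2 = [H⁺][CO3^2-]/[HCO3-]:  pH = pK2 + log₁₀([CO3^2-]/[HCO3-])
log₁₀(0.0288) = -1.541
pH = 9.20 + (-1.541) = 7.66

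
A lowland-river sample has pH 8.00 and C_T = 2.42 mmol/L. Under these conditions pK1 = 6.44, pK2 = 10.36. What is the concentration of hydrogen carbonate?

α₁ = 1 / (1 + [H⁺]/K1 + K2/[H⁺]) = 1 / (1 + 10^-1.56 + 10^-2.36)
   = 1 / (1 + 0.027542 + 0.0043652) = 1/1.0319 = 0.9691
[HCO3⁻] = α₁ × DIC = 0.9691 × 2.42 = 2.35 mmol/L

[HCO3⁻] = 2.35 mmol/L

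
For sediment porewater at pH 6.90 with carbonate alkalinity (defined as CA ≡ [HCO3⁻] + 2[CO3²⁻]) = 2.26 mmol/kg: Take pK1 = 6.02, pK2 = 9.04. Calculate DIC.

DIC = 2.54 mmol/kg

CA = [HCO3⁻] + 2[CO3²⁻] = (α₁ + 2α₂)·DIC
At pH 6.90: [H⁺]/K1 = 10^-0.88 = 0.13183, K2/[H⁺] = 10^-2.14 = 0.0072444
α₁ = 1/(1 + 0.13183 + 0.0072444) = 1/1.1391 = 0.8779; α₂ = α₁·K2/[H⁺] = 0.006360
α₁ + 2α₂ = 0.8906
DIC = CA / (α₁ + 2α₂) = 2.26 / 0.8906 = 2.54 mmol/kg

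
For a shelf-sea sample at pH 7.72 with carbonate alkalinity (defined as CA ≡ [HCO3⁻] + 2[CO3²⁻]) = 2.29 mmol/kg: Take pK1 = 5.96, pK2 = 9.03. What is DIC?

DIC = 2.22 mmol/kg

CA = [HCO3⁻] + 2[CO3²⁻] = (α₁ + 2α₂)·DIC
At pH 7.72: [H⁺]/K1 = 10^-1.76 = 0.017378, K2/[H⁺] = 10^-1.31 = 0.048978
α₁ = 1/(1 + 0.017378 + 0.048978) = 1/1.0664 = 0.9378; α₂ = α₁·K2/[H⁺] = 0.04593
α₁ + 2α₂ = 1.0296
DIC = CA / (α₁ + 2α₂) = 2.29 / 1.0296 = 2.22 mmol/kg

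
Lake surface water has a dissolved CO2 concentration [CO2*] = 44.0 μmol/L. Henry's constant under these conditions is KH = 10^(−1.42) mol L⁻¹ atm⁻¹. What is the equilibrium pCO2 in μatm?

KH = 10^(−1.42) = 3.802×10^-2 mol L⁻¹ atm⁻¹
pCO2 = [CO2*]/KH = 44.0×10^-6 / 3.802×10^-2 = 1.16×10^-3 atm = 1160 μatm

pCO2 = 1160 μatm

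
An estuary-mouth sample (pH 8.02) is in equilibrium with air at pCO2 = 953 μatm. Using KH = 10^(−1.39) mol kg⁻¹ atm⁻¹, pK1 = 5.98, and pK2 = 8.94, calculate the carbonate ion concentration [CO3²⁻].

[CO2*] = KH · pCO2 = 10^(−1.39) × 953×10^-6 = 3.882×10^-5 mol/kg
α₀ = 1/(1 + K1/[H⁺] + K1K2/[H⁺]²) = 1/(1 + 10^+2.04 + 10^+1.12) = 0.008076
DIC = [CO2*]/α₀ = 3.882×10^-5 / 0.008076 = 4.808 mmol/kg
[CO3²⁻] = α₂·DIC; α₂ = 0.1065, so [CO3²⁻] = 0.1065 × 4.808 = 0.512 mmol/kg

[CO3²⁻] = 0.512 mmol/kg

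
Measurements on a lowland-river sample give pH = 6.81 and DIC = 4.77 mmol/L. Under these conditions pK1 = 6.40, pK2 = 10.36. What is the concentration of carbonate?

α₂ = 1 / (1 + [H⁺]/K2 + [H⁺]²/(K1K2)) = 1 / (1 + 10^+3.55 + 10^+3.14)
   = 1 / (1 + 3548.1 + 1380.4) = 1/4929.5 = 0.0002029
[CO3²⁻] = α₂ × DIC = 0.0002029 × 4.77 = 0.000968 mmol/L = 0.968 μmol/L

[CO3²⁻] = 0.968 μmol/L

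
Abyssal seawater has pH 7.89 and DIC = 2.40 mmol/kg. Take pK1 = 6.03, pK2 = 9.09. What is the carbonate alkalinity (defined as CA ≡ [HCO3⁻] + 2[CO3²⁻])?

CA = 2.51 mmol/kg

CA = [HCO3⁻] + 2[CO3²⁻] = (α₁ + 2α₂)·DIC
At pH 7.89: [H⁺]/K1 = 10^-1.86 = 0.013804, K2/[H⁺] = 10^-1.20 = 0.063096
α₁ = 1/(1 + 0.013804 + 0.063096) = 1/1.0769 = 0.9286; α₂ = α₁·K2/[H⁺] = 0.05859
α₁ + 2α₂ = 1.0458
CA = 1.0458 × 2.40 = 2.51 mmol/kg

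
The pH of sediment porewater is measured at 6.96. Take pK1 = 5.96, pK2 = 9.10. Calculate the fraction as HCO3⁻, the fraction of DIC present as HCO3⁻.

α₁ = 0.903

α₁ = 1 / (1 + [H⁺]/K1 + K2/[H⁺]) = 1 / (1 + 10^-1.00 + 10^-2.14)
   = 1 / (1 + 0.10000 + 0.0072444) = 1/1.1072 = 0.9031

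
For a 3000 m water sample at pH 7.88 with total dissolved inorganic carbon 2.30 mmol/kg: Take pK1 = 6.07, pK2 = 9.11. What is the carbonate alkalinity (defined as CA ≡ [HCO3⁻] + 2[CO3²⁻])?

CA = [HCO3⁻] + 2[CO3²⁻] = (α₁ + 2α₂)·DIC
At pH 7.88: [H⁺]/K1 = 10^-1.81 = 0.015488, K2/[H⁺] = 10^-1.23 = 0.058884
α₁ = 1/(1 + 0.015488 + 0.058884) = 1/1.0744 = 0.9308; α₂ = α₁·K2/[H⁺] = 0.05481
α₁ + 2α₂ = 1.0404
CA = 1.0404 × 2.30 = 2.39 mmol/kg

CA = 2.39 mmol/kg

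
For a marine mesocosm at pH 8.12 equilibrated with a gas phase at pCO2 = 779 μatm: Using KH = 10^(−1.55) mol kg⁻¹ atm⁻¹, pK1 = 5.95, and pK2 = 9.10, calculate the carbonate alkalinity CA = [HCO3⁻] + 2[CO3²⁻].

[CO2*] = KH · pCO2 = 10^(−1.55) × 779×10^-6 = 2.196×10^-5 mol/kg
α₀ = 1/(1 + K1/[H⁺] + K1K2/[H⁺]²) = 1/(1 + 10^+2.17 + 10^+1.19) = 0.006083
DIC = [CO2*]/α₀ = 2.196×10^-5 / 0.006083 = 3.609 mmol/kg
CA = (α₁ + 2α₂)·DIC = (0.8997 + 2×0.09421) × 3.609 = 3.93 mmol/kg

CA = 3.93 mmol/kg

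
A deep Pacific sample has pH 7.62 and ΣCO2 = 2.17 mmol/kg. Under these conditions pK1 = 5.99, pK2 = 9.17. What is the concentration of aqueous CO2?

α₀ = 1 / (1 + K1/[H⁺] + K1K2/[H⁺]²) = 1 / (1 + 10^+1.63 + 10^+0.08)
   = 1 / (1 + 42.658 + 1.2023) = 1/44.860 = 0.02229
[CO2*] = α₀ × DIC = 0.02229 × 2.17 = 0.0484 mmol/kg

[CO2*] = 0.0484 mmol/kg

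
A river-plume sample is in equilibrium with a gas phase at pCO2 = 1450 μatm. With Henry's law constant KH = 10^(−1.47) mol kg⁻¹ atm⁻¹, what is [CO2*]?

KH = 10^(−1.47) = 3.388×10^-2 mol kg⁻¹ atm⁻¹
[CO2*] = KH · pCO2 = 3.388×10^-2 × 1450×10^-6 atm = 4.91×10^-5 mol/kg

[CO2*] = 49.1 μmol/kg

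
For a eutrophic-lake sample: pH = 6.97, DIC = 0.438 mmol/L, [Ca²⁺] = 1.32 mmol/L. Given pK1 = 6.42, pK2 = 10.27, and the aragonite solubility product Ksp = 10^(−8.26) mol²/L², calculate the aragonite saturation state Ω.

α₂ = 1 / (1 + [H⁺]/K2 + [H⁺]²/(K1K2)) = 1 / (1 + 10^+3.30 + 10^+2.75)
   = 1 / (1 + 1995.3 + 562.34) = 1/2558.6 = 0.0003908
[CO3²⁻] = α₂ × DIC = 0.0003908 × 0.438 = 0.0001712 mmol/L = 0.1712 μmol/L
Ksp = 10^(−8.26) = 5.495×10^-9
Ω = [Ca²⁺][CO3²⁻]/Ksp = (1.32×10^-3)(1.712×10^-7) / 5.495×10^-9 = 0.0411

Ω = 0.0411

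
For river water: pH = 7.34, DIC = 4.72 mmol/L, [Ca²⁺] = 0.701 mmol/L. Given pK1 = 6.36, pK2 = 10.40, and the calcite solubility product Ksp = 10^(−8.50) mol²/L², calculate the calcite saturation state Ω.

α₂ = 1 / (1 + [H⁺]/K2 + [H⁺]²/(K1K2)) = 1 / (1 + 10^+3.06 + 10^+2.08)
   = 1 / (1 + 1148.2 + 120.23) = 1/1269.4 = 0.0007878
[CO3²⁻] = α₂ × DIC = 0.0007878 × 4.72 = 0.003718 mmol/L = 3.718 μmol/L
Ksp = 10^(−8.50) = 3.162×10^-9
Ω = [Ca²⁺][CO3²⁻]/Ksp = (0.701×10^-3)(3.718×10^-6) / 3.162×10^-9 = 0.824

Ω = 0.824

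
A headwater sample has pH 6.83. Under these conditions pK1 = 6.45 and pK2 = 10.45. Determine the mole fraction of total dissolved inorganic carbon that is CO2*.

α₀ = 0.294

α₀ = 1 / (1 + K1/[H⁺] + K1K2/[H⁺]²) = 1 / (1 + 10^+0.38 + 10^-3.24)
   = 1 / (1 + 2.3988 + 0.00057544) = 1/3.3994 = 0.2942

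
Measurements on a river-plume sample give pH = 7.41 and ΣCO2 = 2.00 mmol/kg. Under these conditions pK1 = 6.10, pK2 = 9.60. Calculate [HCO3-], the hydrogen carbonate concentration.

[HCO3⁻] = 1.89 mmol/kg

α₁ = 1 / (1 + [H⁺]/K1 + K2/[H⁺]) = 1 / (1 + 10^-1.31 + 10^-2.19)
   = 1 / (1 + 0.048978 + 0.0064565) = 1/1.0554 = 0.9475
[HCO3⁻] = α₁ × DIC = 0.9475 × 2.00 = 1.89 mmol/kg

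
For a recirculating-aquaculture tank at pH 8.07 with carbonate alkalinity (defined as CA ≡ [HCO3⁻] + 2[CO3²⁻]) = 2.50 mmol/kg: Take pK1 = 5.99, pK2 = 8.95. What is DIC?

DIC = 2.26 mmol/kg

CA = [HCO3⁻] + 2[CO3²⁻] = (α₁ + 2α₂)·DIC
At pH 8.07: [H⁺]/K1 = 10^-2.08 = 0.0083176, K2/[H⁺] = 10^-0.88 = 0.13183
α₁ = 1/(1 + 0.0083176 + 0.13183) = 1/1.1401 = 0.8771; α₂ = α₁·K2/[H⁺] = 0.1156
α₁ + 2α₂ = 1.1083
DIC = CA / (α₁ + 2α₂) = 2.50 / 1.1083 = 2.26 mmol/kg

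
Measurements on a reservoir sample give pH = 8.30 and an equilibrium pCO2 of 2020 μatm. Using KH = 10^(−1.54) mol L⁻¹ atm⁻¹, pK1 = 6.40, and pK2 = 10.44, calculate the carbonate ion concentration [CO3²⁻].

[CO2*] = KH · pCO2 = 10^(−1.54) × 2020×10^-6 = 5.826×10^-5 mol/L
α₀ = 1/(1 + K1/[H⁺] + K1K2/[H⁺]²) = 1/(1 + 10^+1.90 + 10^-0.24) = 0.01234
DIC = [CO2*]/α₀ = 5.826×10^-5 / 0.01234 = 4.719 mmol/L
[CO3²⁻] = α₂·DIC; α₂ = 0.007103, so [CO3²⁻] = 0.007103 × 4.719 = 0.0335 mmol/L

[CO3²⁻] = 0.0335 mmol/L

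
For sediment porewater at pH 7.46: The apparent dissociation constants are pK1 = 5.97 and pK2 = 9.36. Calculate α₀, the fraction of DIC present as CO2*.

α₀ = 1 / (1 + K1/[H⁺] + K1K2/[H⁺]²) = 1 / (1 + 10^+1.49 + 10^-0.41)
   = 1 / (1 + 30.903 + 0.38905) = 1/32.292 = 0.03097

α₀ = 0.0310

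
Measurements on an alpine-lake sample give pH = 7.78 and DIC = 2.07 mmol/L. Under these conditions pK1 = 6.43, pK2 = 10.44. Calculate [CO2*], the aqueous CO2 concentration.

α₀ = 1 / (1 + K1/[H⁺] + K1K2/[H⁺]²) = 1 / (1 + 10^+1.35 + 10^-1.31)
   = 1 / (1 + 22.387 + 0.048978) = 1/23.436 = 0.04267
[CO2*] = α₀ × DIC = 0.04267 × 2.07 = 0.0883 mmol/L

[CO2*] = 0.0883 mmol/L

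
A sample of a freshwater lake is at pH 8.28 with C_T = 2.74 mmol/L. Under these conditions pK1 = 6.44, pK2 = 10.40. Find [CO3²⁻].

[CO3²⁻] = 0.0203 mmol/L

α₂ = 1 / (1 + [H⁺]/K2 + [H⁺]²/(K1K2)) = 1 / (1 + 10^+2.12 + 10^+0.28)
   = 1 / (1 + 131.83 + 1.9055) = 1/134.73 = 0.007422
[CO3²⁻] = α₂ × DIC = 0.007422 × 2.74 = 0.0203 mmol/L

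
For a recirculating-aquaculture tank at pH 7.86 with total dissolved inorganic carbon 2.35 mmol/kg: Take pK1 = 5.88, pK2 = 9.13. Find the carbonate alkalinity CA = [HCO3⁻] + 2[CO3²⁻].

CA = 2.45 mmol/kg

CA = [HCO3⁻] + 2[CO3²⁻] = (α₁ + 2α₂)·DIC
At pH 7.86: [H⁺]/K1 = 10^-1.98 = 0.010471, K2/[H⁺] = 10^-1.27 = 0.053703
α₁ = 1/(1 + 0.010471 + 0.053703) = 1/1.0642 = 0.9397; α₂ = α₁·K2/[H⁺] = 0.05046
α₁ + 2α₂ = 1.0406
CA = 1.0406 × 2.35 = 2.45 mmol/kg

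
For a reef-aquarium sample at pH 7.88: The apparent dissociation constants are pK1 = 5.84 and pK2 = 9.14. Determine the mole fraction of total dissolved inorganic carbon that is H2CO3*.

α₀ = 0.00857

α₀ = 1 / (1 + K1/[H⁺] + K1K2/[H⁺]²) = 1 / (1 + 10^+2.04 + 10^+0.78)
   = 1 / (1 + 109.65 + 6.0256) = 1/116.67 = 0.008571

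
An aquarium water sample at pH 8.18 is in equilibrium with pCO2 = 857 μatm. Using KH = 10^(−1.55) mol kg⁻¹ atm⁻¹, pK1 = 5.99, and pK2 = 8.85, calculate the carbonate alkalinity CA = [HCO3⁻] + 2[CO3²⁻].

CA = 5.34 mmol/kg

[CO2*] = KH · pCO2 = 10^(−1.55) × 857×10^-6 = 2.415×10^-5 mol/kg
α₀ = 1/(1 + K1/[H⁺] + K1K2/[H⁺]²) = 1/(1 + 10^+2.19 + 10^+1.52) = 0.005291
DIC = [CO2*]/α₀ = 2.415×10^-5 / 0.005291 = 4.565 mmol/kg
CA = (α₁ + 2α₂)·DIC = (0.8195 + 2×0.1752) × 4.565 = 5.34 mmol/kg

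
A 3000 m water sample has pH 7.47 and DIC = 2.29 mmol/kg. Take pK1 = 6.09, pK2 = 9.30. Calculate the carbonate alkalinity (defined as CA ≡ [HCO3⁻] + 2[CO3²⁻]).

CA = [HCO3⁻] + 2[CO3²⁻] = (α₁ + 2α₂)·DIC
At pH 7.47: [H⁺]/K1 = 10^-1.38 = 0.041687, K2/[H⁺] = 10^-1.83 = 0.014791
α₁ = 1/(1 + 0.041687 + 0.014791) = 1/1.0565 = 0.9465; α₂ = α₁·K2/[H⁺] = 0.01400
α₁ + 2α₂ = 0.9745
CA = 0.9745 × 2.29 = 2.23 mmol/kg

CA = 2.23 mmol/kg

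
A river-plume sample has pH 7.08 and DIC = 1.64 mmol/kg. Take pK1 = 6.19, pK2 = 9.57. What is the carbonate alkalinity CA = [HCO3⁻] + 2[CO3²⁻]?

CA = 1.46 mmol/kg

CA = [HCO3⁻] + 2[CO3²⁻] = (α₁ + 2α₂)·DIC
At pH 7.08: [H⁺]/K1 = 10^-0.89 = 0.12882, K2/[H⁺] = 10^-2.49 = 0.0032359
α₁ = 1/(1 + 0.12882 + 0.0032359) = 1/1.1321 = 0.8833; α₂ = α₁·K2/[H⁺] = 0.002858
α₁ + 2α₂ = 0.8891
CA = 0.8891 × 1.64 = 1.46 mmol/kg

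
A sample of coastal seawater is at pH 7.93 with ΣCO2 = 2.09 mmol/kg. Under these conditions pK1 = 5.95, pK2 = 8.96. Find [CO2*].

[CO2*] = 19.8 μmol/kg

α₀ = 1 / (1 + K1/[H⁺] + K1K2/[H⁺]²) = 1 / (1 + 10^+1.98 + 10^+0.95)
   = 1 / (1 + 95.499 + 8.9125) = 1/105.41 = 0.009487
[CO2*] = α₀ × DIC = 0.009487 × 2.09 = 0.0198 mmol/kg = 19.8 μmol/kg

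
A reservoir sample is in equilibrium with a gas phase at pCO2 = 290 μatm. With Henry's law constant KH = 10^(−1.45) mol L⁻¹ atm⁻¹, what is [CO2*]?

KH = 10^(−1.45) = 3.548×10^-2 mol L⁻¹ atm⁻¹
[CO2*] = KH · pCO2 = 3.548×10^-2 × 290×10^-6 atm = 1.03×10^-5 mol/L

[CO2*] = 10.3 μmol/L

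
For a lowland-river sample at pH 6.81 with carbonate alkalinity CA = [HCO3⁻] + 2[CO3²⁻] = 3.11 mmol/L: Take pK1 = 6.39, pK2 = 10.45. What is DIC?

CA = [HCO3⁻] + 2[CO3²⁻] = (α₁ + 2α₂)·DIC
At pH 6.81: [H⁺]/K1 = 10^-0.42 = 0.38019, K2/[H⁺] = 10^-3.64 = 0.00022909
α₁ = 1/(1 + 0.38019 + 0.00022909) = 1/1.3804 = 0.7244; α₂ = α₁·K2/[H⁺] = 0.0001660
α₁ + 2α₂ = 0.7247
DIC = CA / (α₁ + 2α₂) = 3.11 / 0.7247 = 4.29 mmol/L

DIC = 4.29 mmol/L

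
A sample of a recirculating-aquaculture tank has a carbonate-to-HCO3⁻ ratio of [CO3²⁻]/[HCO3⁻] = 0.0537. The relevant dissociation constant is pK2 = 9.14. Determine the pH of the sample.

pH = 7.87

From K2 = [H⁺][CO3²⁻]/[HCO3⁻]:  pH = pK2 + log₁₀([CO3²⁻]/[HCO3⁻])
log₁₀(0.0537) = -1.270
pH = 9.14 + (-1.270) = 7.87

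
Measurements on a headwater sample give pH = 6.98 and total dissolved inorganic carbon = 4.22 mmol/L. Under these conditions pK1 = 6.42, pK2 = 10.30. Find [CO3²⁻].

α₂ = 1 / (1 + [H⁺]/K2 + [H⁺]²/(K1K2)) = 1 / (1 + 10^+3.32 + 10^+2.76)
   = 1 / (1 + 2089.3 + 575.44) = 1/2665.7 = 0.0003751
[CO3²⁻] = α₂ × DIC = 0.0003751 × 4.22 = 0.00158 mmol/L = 1.58 μmol/L

[CO3²⁻] = 1.58 μmol/L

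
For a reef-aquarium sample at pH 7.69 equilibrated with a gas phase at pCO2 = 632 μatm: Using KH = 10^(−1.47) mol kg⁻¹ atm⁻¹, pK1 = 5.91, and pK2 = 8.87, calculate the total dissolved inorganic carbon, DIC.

DIC = 1.40 mmol/kg

[CO2*] = KH · pCO2 = 10^(−1.47) × 632×10^-6 = 2.141×10^-5 mol/kg
α₀ = 1/(1 + K1/[H⁺] + K1K2/[H⁺]²) = 1/(1 + 10^+1.78 + 10^+0.60) = 0.01533
DIC = [CO2*]/α₀ = 2.141×10^-5 / 0.01533 = 1.40 mmol/kg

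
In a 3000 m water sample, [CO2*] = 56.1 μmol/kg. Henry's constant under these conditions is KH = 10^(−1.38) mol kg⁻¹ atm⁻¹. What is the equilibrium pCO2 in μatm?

pCO2 = 1350 μatm

KH = 10^(−1.38) = 4.169×10^-2 mol kg⁻¹ atm⁻¹
pCO2 = [CO2*]/KH = 56.1×10^-6 / 4.169×10^-2 = 1.35×10^-3 atm = 1350 μatm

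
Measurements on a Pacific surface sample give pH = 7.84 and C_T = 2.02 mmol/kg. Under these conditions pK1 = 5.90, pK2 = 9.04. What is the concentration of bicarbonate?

[HCO3⁻] = 1.88 mmol/kg

α₁ = 1 / (1 + [H⁺]/K1 + K2/[H⁺]) = 1 / (1 + 10^-1.94 + 10^-1.20)
   = 1 / (1 + 0.011482 + 0.063096) = 1/1.0746 = 0.9306
[HCO3⁻] = α₁ × DIC = 0.9306 × 2.02 = 1.88 mmol/kg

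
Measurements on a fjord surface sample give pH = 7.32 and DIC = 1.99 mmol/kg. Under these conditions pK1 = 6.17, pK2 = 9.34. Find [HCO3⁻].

[HCO3⁻] = 1.84 mmol/kg

α₁ = 1 / (1 + [H⁺]/K1 + K2/[H⁺]) = 1 / (1 + 10^-1.15 + 10^-2.02)
   = 1 / (1 + 0.070795 + 0.0095499) = 1/1.0803 = 0.9256
[HCO3⁻] = α₁ × DIC = 0.9256 × 1.99 = 1.84 mmol/kg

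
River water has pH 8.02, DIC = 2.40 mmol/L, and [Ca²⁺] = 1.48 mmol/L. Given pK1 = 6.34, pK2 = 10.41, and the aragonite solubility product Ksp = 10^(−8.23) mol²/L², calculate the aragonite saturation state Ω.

α₂ = 1 / (1 + [H⁺]/K2 + [H⁺]²/(K1K2)) = 1 / (1 + 10^+2.39 + 10^+0.71)
   = 1 / (1 + 245.47 + 5.1286) = 1/251.60 = 0.003975
[CO3²⁻] = α₂ × DIC = 0.003975 × 2.40 = 0.009539 mmol/L = 9.539 μmol/L
Ksp = 10^(−8.23) = 5.888×10^-9
Ω = [Ca²⁺][CO3²⁻]/Ksp = (1.48×10^-3)(9.539×10^-6) / 5.888×10^-9 = 2.40

Ω = 2.40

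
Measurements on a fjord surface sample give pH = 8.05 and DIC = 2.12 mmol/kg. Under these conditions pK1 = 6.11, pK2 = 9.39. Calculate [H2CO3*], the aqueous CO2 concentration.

α₀ = 1 / (1 + K1/[H⁺] + K1K2/[H⁺]²) = 1 / (1 + 10^+1.94 + 10^+0.60)
   = 1 / (1 + 87.096 + 3.9811) = 1/92.077 = 0.01086
[CO2*] = α₀ × DIC = 0.01086 × 2.12 = 0.0230 mmol/kg

[CO2*] = 0.0230 mmol/kg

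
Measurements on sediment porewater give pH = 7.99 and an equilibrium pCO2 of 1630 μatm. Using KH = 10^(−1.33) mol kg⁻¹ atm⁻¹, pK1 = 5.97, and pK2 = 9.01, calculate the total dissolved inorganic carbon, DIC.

[CO2*] = KH · pCO2 = 10^(−1.33) × 1630×10^-6 = 7.624×10^-5 mol/kg
α₀ = 1/(1 + K1/[H⁺] + K1K2/[H⁺]²) = 1/(1 + 10^+2.02 + 10^+1.00) = 0.008642
DIC = [CO2*]/α₀ = 7.624×10^-5 / 0.008642 = 8.82 mmol/kg

DIC = 8.82 mmol/kg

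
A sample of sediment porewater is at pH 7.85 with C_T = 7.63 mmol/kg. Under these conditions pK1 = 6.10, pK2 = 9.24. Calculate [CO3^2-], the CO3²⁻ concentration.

[CO3²⁻] = 0.294 mmol/kg

α₂ = 1 / (1 + [H⁺]/K2 + [H⁺]²/(K1K2)) = 1 / (1 + 10^+1.39 + 10^-0.36)
   = 1 / (1 + 24.547 + 0.43652) = 1/25.984 = 0.03849
[CO3²⁻] = α₂ × DIC = 0.03849 × 7.63 = 0.294 mmol/kg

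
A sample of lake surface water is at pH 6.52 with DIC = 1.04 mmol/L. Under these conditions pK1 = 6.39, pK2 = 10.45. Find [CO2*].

[CO2*] = 0.443 mmol/L

α₀ = 1 / (1 + K1/[H⁺] + K1K2/[H⁺]²) = 1 / (1 + 10^+0.13 + 10^-3.80)
   = 1 / (1 + 1.3490 + 0.00015849) = 1/2.3491 = 0.4257
[CO2*] = α₀ × DIC = 0.4257 × 1.04 = 0.443 mmol/L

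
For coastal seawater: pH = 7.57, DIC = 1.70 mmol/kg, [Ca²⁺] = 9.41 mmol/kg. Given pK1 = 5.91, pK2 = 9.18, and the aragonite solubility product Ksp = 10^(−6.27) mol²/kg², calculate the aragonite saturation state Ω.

Ω = 0.699

α₂ = 1 / (1 + [H⁺]/K2 + [H⁺]²/(K1K2)) = 1 / (1 + 10^+1.61 + 10^-0.05)
   = 1 / (1 + 40.738 + 0.89125) = 1/42.629 = 0.02346
[CO3²⁻] = α₂ × DIC = 0.02346 × 1.70 = 0.03988 mmol/kg
Ksp = 10^(−6.27) = 5.370×10^-7
Ω = [Ca²⁺][CO3²⁻]/Ksp = (9.41×10^-3)(3.988×10^-5) / 5.370×10^-7 = 0.699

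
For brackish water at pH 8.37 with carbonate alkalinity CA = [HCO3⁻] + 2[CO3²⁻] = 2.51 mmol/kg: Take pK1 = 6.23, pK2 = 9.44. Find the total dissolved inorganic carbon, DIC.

DIC = 2.34 mmol/kg

CA = [HCO3⁻] + 2[CO3²⁻] = (α₁ + 2α₂)·DIC
At pH 8.37: [H⁺]/K1 = 10^-2.14 = 0.0072444, K2/[H⁺] = 10^-1.07 = 0.085114
α₁ = 1/(1 + 0.0072444 + 0.085114) = 1/1.0924 = 0.9155; α₂ = α₁·K2/[H⁺] = 0.07792
α₁ + 2α₂ = 1.0713
DIC = CA / (α₁ + 2α₂) = 2.51 / 1.0713 = 2.34 mmol/kg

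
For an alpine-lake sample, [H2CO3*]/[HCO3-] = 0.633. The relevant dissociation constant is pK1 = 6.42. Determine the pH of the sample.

From K1 = [H⁺][HCO3-]/[H2CO3*]:  pH = pK1 − log₁₀([H2CO3*]/[HCO3-])
log₁₀(0.633) = -0.199
pH = 6.42 − (-0.199) = 6.62

pH = 6.62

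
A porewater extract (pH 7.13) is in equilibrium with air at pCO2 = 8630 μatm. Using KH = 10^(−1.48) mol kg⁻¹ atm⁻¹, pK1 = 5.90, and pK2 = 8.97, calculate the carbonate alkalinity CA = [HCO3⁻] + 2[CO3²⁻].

[CO2*] = KH · pCO2 = 10^(−1.48) × 8630×10^-6 = 2.858×10^-4 mol/kg
α₀ = 1/(1 + K1/[H⁺] + K1K2/[H⁺]²) = 1/(1 + 10^+1.23 + 10^-0.61) = 0.05486
DIC = [CO2*]/α₀ = 2.858×10^-4 / 0.05486 = 5.209 mmol/kg
CA = (α₁ + 2α₂)·DIC = (0.9317 + 2×0.01347) × 5.209 = 4.99 mmol/kg

CA = 4.99 mmol/kg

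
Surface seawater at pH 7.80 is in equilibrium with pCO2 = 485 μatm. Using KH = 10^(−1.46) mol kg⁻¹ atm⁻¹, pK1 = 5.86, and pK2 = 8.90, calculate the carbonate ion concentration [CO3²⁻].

[CO2*] = KH · pCO2 = 10^(−1.46) × 485×10^-6 = 1.682×10^-5 mol/kg
α₀ = 1/(1 + K1/[H⁺] + K1K2/[H⁺]²) = 1/(1 + 10^+1.94 + 10^+0.84) = 0.01052
DIC = [CO2*]/α₀ = 1.682×10^-5 / 0.01052 = 1.598 mmol/kg
[CO3²⁻] = α₂·DIC; α₂ = 0.07281, so [CO3²⁻] = 0.07281 × 1.598 = 0.116 mmol/kg

[CO3²⁻] = 0.116 mmol/kg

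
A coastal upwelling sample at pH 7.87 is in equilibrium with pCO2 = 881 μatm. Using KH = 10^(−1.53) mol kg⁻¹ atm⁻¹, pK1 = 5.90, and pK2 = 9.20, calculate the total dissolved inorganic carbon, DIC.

DIC = 2.57 mmol/kg

[CO2*] = KH · pCO2 = 10^(−1.53) × 881×10^-6 = 2.600×10^-5 mol/kg
α₀ = 1/(1 + K1/[H⁺] + K1K2/[H⁺]²) = 1/(1 + 10^+1.97 + 10^+0.64) = 0.01013
DIC = [CO2*]/α₀ = 2.600×10^-5 / 0.01013 = 2.57 mmol/kg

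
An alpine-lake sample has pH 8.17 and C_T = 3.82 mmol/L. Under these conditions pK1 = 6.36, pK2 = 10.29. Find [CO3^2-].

[CO3²⁻] = 0.0283 mmol/L

α₂ = 1 / (1 + [H⁺]/K2 + [H⁺]²/(K1K2)) = 1 / (1 + 10^+2.12 + 10^+0.31)
   = 1 / (1 + 131.83 + 2.0417) = 1/134.87 = 0.007415
[CO3²⁻] = α₂ × DIC = 0.007415 × 3.82 = 0.0283 mmol/L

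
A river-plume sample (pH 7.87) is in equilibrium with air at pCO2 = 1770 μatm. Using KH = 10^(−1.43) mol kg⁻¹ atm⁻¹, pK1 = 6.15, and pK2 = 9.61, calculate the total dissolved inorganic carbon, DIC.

[CO2*] = KH · pCO2 = 10^(−1.43) × 1770×10^-6 = 6.576×10^-5 mol/kg
α₀ = 1/(1 + K1/[H⁺] + K1K2/[H⁺]²) = 1/(1 + 10^+1.72 + 10^-0.02) = 0.01837
DIC = [CO2*]/α₀ = 6.576×10^-5 / 0.01837 = 3.58 mmol/kg

DIC = 3.58 mmol/kg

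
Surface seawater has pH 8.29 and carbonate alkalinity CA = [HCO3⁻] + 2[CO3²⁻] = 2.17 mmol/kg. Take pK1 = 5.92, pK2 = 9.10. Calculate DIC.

CA = [HCO3⁻] + 2[CO3²⁻] = (α₁ + 2α₂)·DIC
At pH 8.29: [H⁺]/K1 = 10^-2.37 = 0.0042658, K2/[H⁺] = 10^-0.81 = 0.15488
α₁ = 1/(1 + 0.0042658 + 0.15488) = 1/1.1591 = 0.8627; α₂ = α₁·K2/[H⁺] = 0.1336
α₁ + 2α₂ = 1.1299
DIC = CA / (α₁ + 2α₂) = 2.17 / 1.1299 = 1.92 mmol/kg

DIC = 1.92 mmol/kg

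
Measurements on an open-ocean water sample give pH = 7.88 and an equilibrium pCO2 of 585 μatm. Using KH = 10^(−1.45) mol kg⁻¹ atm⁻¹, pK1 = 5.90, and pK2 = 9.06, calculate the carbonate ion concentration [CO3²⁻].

[CO3²⁻] = 0.131 mmol/kg

[CO2*] = KH · pCO2 = 10^(−1.45) × 585×10^-6 = 2.076×10^-5 mol/kg
α₀ = 1/(1 + K1/[H⁺] + K1K2/[H⁺]²) = 1/(1 + 10^+1.98 + 10^+0.80) = 0.009727
DIC = [CO2*]/α₀ = 2.076×10^-5 / 0.009727 = 2.134 mmol/kg
[CO3²⁻] = α₂·DIC; α₂ = 0.06137, so [CO3²⁻] = 0.06137 × 2.134 = 0.131 mmol/kg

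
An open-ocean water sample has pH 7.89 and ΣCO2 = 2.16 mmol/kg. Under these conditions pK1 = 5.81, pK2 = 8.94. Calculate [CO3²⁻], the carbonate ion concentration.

α₂ = 1 / (1 + [H⁺]/K2 + [H⁺]²/(K1K2)) = 1 / (1 + 10^+1.05 + 10^-1.03)
   = 1 / (1 + 11.220 + 0.093325) = 1/12.314 = 0.08121
[CO3²⁻] = α₂ × DIC = 0.08121 × 2.16 = 0.175 mmol/kg

[CO3²⁻] = 0.175 mmol/kg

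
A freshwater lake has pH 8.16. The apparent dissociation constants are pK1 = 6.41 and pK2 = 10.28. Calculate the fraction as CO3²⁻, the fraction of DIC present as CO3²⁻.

α₂ = 0.00740

α₂ = 1 / (1 + [H⁺]/K2 + [H⁺]²/(K1K2)) = 1 / (1 + 10^+2.12 + 10^+0.37)
   = 1 / (1 + 131.83 + 2.3442) = 1/135.17 = 0.007398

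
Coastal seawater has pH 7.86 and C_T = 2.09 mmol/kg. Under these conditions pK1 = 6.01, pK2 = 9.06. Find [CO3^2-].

α₂ = 1 / (1 + [H⁺]/K2 + [H⁺]²/(K1K2)) = 1 / (1 + 10^+1.20 + 10^-0.65)
   = 1 / (1 + 15.849 + 0.22387) = 1/17.073 = 0.05857
[CO3²⁻] = α₂ × DIC = 0.05857 × 2.09 = 0.122 mmol/kg

[CO3²⁻] = 0.122 mmol/kg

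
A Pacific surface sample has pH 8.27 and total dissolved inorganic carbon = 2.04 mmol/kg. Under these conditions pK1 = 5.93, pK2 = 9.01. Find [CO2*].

[CO2*] = 7.86 μmol/kg

α₀ = 1 / (1 + K1/[H⁺] + K1K2/[H⁺]²) = 1 / (1 + 10^+2.34 + 10^+1.60)
   = 1 / (1 + 218.78 + 39.811) = 1/259.59 = 0.003852
[CO2*] = α₀ × DIC = 0.003852 × 2.04 = 0.00786 mmol/kg = 7.86 μmol/kg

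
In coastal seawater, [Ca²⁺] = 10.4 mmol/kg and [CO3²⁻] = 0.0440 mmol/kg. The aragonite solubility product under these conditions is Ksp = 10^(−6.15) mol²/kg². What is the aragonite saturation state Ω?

Ω = 0.646

Ksp = 10^(−6.15) = 7.079×10^-7
Ω = [Ca²⁺][CO3²⁻]/Ksp = (10.4×10^-3)(0.0440×10^-3) / 7.079×10^-7 = 0.646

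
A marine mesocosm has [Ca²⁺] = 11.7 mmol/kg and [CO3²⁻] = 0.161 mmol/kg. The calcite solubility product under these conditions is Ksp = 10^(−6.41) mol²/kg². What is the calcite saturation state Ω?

Ksp = 10^(−6.41) = 3.890×10^-7
Ω = [Ca²⁺][CO3²⁻]/Ksp = (11.7×10^-3)(0.161×10^-3) / 3.890×10^-7 = 4.84

Ω = 4.84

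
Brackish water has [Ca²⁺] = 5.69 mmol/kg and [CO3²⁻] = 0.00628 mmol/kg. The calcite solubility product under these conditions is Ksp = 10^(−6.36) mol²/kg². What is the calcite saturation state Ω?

Ω = 0.0819

Ksp = 10^(−6.36) = 4.365×10^-7
Ω = [Ca²⁺][CO3²⁻]/Ksp = (5.69×10^-3)(0.00628×10^-3) / 4.365×10^-7 = 0.0819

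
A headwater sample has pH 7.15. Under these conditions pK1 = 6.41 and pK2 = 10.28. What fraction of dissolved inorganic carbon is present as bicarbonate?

α₁ = 1 / (1 + [H⁺]/K1 + K2/[H⁺]) = 1 / (1 + 10^-0.74 + 10^-3.13)
   = 1 / (1 + 0.18197 + 0.00074131) = 1/1.1827 = 0.8455

α₁ = 0.846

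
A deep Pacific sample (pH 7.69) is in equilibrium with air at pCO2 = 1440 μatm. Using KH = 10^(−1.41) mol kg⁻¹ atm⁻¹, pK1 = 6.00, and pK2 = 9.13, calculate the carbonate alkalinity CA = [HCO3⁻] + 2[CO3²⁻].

[CO2*] = KH · pCO2 = 10^(−1.41) × 1440×10^-6 = 5.602×10^-5 mol/kg
α₀ = 1/(1 + K1/[H⁺] + K1K2/[H⁺]²) = 1/(1 + 10^+1.69 + 10^+0.25) = 0.01932
DIC = [CO2*]/α₀ = 5.602×10^-5 / 0.01932 = 2.900 mmol/kg
CA = (α₁ + 2α₂)·DIC = (0.9463 + 2×0.03436) × 2.900 = 2.94 mmol/kg

CA = 2.94 mmol/kg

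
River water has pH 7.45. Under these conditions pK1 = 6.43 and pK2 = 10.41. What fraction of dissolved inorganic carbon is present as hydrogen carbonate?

α₁ = 0.912

α₁ = 1 / (1 + [H⁺]/K1 + K2/[H⁺]) = 1 / (1 + 10^-1.02 + 10^-2.96)
   = 1 / (1 + 0.095499 + 0.0010965) = 1/1.0966 = 0.9119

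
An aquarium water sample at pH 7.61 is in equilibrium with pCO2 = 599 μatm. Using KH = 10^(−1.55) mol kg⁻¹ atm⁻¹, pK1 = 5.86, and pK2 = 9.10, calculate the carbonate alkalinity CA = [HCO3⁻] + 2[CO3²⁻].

[CO2*] = KH · pCO2 = 10^(−1.55) × 599×10^-6 = 1.688×10^-5 mol/kg
α₀ = 1/(1 + K1/[H⁺] + K1K2/[H⁺]²) = 1/(1 + 10^+1.75 + 10^+0.26) = 0.01693
DIC = [CO2*]/α₀ = 1.688×10^-5 / 0.01693 = 0.9970 mmol/kg
CA = (α₁ + 2α₂)·DIC = (0.9523 + 2×0.03081) × 0.9970 = 1.01 mmol/kg

CA = 1.01 mmol/kg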